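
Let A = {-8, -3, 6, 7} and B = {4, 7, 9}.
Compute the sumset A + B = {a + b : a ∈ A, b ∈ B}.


A + B = {a + b : a ∈ A, b ∈ B}.
Enumerate all |A|·|B| = 4·3 = 12 pairs (a, b) and collect distinct sums.
a = -8: -8+4=-4, -8+7=-1, -8+9=1
a = -3: -3+4=1, -3+7=4, -3+9=6
a = 6: 6+4=10, 6+7=13, 6+9=15
a = 7: 7+4=11, 7+7=14, 7+9=16
Collecting distinct sums: A + B = {-4, -1, 1, 4, 6, 10, 11, 13, 14, 15, 16}
|A + B| = 11

A + B = {-4, -1, 1, 4, 6, 10, 11, 13, 14, 15, 16}


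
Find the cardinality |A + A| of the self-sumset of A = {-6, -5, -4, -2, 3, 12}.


A + A = {a + a' : a, a' ∈ A}; |A| = 6.
General bounds: 2|A| - 1 ≤ |A + A| ≤ |A|(|A|+1)/2, i.e. 11 ≤ |A + A| ≤ 21.
Lower bound 2|A|-1 is attained iff A is an arithmetic progression.
Enumerate sums a + a' for a ≤ a' (symmetric, so this suffices):
a = -6: -6+-6=-12, -6+-5=-11, -6+-4=-10, -6+-2=-8, -6+3=-3, -6+12=6
a = -5: -5+-5=-10, -5+-4=-9, -5+-2=-7, -5+3=-2, -5+12=7
a = -4: -4+-4=-8, -4+-2=-6, -4+3=-1, -4+12=8
a = -2: -2+-2=-4, -2+3=1, -2+12=10
a = 3: 3+3=6, 3+12=15
a = 12: 12+12=24
Distinct sums: {-12, -11, -10, -9, -8, -7, -6, -4, -3, -2, -1, 1, 6, 7, 8, 10, 15, 24}
|A + A| = 18

|A + A| = 18


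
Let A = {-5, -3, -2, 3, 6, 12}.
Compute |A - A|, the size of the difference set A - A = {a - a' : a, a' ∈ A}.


A - A = {a - a' : a, a' ∈ A}; |A| = 6.
Bounds: 2|A|-1 ≤ |A - A| ≤ |A|² - |A| + 1, i.e. 11 ≤ |A - A| ≤ 31.
Note: 0 ∈ A - A always (from a - a). The set is symmetric: if d ∈ A - A then -d ∈ A - A.
Enumerate nonzero differences d = a - a' with a > a' (then include -d):
Positive differences: {1, 2, 3, 5, 6, 8, 9, 11, 14, 15, 17}
Full difference set: {0} ∪ (positive diffs) ∪ (negative diffs).
|A - A| = 1 + 2·11 = 23 (matches direct enumeration: 23).

|A - A| = 23


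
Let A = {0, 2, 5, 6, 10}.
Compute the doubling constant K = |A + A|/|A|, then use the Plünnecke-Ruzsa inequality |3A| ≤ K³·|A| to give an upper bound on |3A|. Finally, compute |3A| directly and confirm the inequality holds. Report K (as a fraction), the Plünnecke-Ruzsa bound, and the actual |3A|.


|A| = 5.
Step 1: Compute A + A by enumerating all 25 pairs.
A + A = {0, 2, 4, 5, 6, 7, 8, 10, 11, 12, 15, 16, 20}, so |A + A| = 13.
Step 2: Doubling constant K = |A + A|/|A| = 13/5 = 13/5 ≈ 2.6000.
Step 3: Plünnecke-Ruzsa gives |3A| ≤ K³·|A| = (2.6000)³ · 5 ≈ 87.8800.
Step 4: Compute 3A = A + A + A directly by enumerating all triples (a,b,c) ∈ A³; |3A| = 23.
Step 5: Check 23 ≤ 87.8800? Yes ✓.

K = 13/5, Plünnecke-Ruzsa bound K³|A| ≈ 87.8800, |3A| = 23, inequality holds.


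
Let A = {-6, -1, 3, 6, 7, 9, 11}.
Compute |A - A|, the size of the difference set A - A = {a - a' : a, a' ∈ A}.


A - A = {a - a' : a, a' ∈ A}; |A| = 7.
Bounds: 2|A|-1 ≤ |A - A| ≤ |A|² - |A| + 1, i.e. 13 ≤ |A - A| ≤ 43.
Note: 0 ∈ A - A always (from a - a). The set is symmetric: if d ∈ A - A then -d ∈ A - A.
Enumerate nonzero differences d = a - a' with a > a' (then include -d):
Positive differences: {1, 2, 3, 4, 5, 6, 7, 8, 9, 10, 12, 13, 15, 17}
Full difference set: {0} ∪ (positive diffs) ∪ (negative diffs).
|A - A| = 1 + 2·14 = 29 (matches direct enumeration: 29).

|A - A| = 29


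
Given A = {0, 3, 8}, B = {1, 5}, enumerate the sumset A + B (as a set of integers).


A + B = {a + b : a ∈ A, b ∈ B}.
Enumerate all |A|·|B| = 3·2 = 6 pairs (a, b) and collect distinct sums.
a = 0: 0+1=1, 0+5=5
a = 3: 3+1=4, 3+5=8
a = 8: 8+1=9, 8+5=13
Collecting distinct sums: A + B = {1, 4, 5, 8, 9, 13}
|A + B| = 6

A + B = {1, 4, 5, 8, 9, 13}


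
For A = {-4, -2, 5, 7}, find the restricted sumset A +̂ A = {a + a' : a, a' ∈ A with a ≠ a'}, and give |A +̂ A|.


Restricted sumset: A +̂ A = {a + a' : a ∈ A, a' ∈ A, a ≠ a'}.
Equivalently, take A + A and drop any sum 2a that is achievable ONLY as a + a for a ∈ A (i.e. sums representable only with equal summands).
Enumerate pairs (a, a') with a < a' (symmetric, so each unordered pair gives one sum; this covers all a ≠ a'):
  -4 + -2 = -6
  -4 + 5 = 1
  -4 + 7 = 3
  -2 + 5 = 3
  -2 + 7 = 5
  5 + 7 = 12
Collected distinct sums: {-6, 1, 3, 5, 12}
|A +̂ A| = 5
(Reference bound: |A +̂ A| ≥ 2|A| - 3 for |A| ≥ 2, with |A| = 4 giving ≥ 5.)

|A +̂ A| = 5


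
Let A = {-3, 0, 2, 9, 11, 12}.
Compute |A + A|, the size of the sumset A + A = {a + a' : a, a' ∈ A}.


A + A = {a + a' : a, a' ∈ A}; |A| = 6.
General bounds: 2|A| - 1 ≤ |A + A| ≤ |A|(|A|+1)/2, i.e. 11 ≤ |A + A| ≤ 21.
Lower bound 2|A|-1 is attained iff A is an arithmetic progression.
Enumerate sums a + a' for a ≤ a' (symmetric, so this suffices):
a = -3: -3+-3=-6, -3+0=-3, -3+2=-1, -3+9=6, -3+11=8, -3+12=9
a = 0: 0+0=0, 0+2=2, 0+9=9, 0+11=11, 0+12=12
a = 2: 2+2=4, 2+9=11, 2+11=13, 2+12=14
a = 9: 9+9=18, 9+11=20, 9+12=21
a = 11: 11+11=22, 11+12=23
a = 12: 12+12=24
Distinct sums: {-6, -3, -1, 0, 2, 4, 6, 8, 9, 11, 12, 13, 14, 18, 20, 21, 22, 23, 24}
|A + A| = 19

|A + A| = 19


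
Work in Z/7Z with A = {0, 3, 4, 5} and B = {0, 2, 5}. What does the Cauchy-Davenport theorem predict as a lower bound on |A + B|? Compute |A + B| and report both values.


Cauchy-Davenport: |A + B| ≥ min(p, |A| + |B| - 1) for A, B nonempty in Z/pZ.
|A| = 4, |B| = 3, p = 7.
CD lower bound = min(7, 4 + 3 - 1) = min(7, 6) = 6.
Compute A + B mod 7 directly:
a = 0: 0+0=0, 0+2=2, 0+5=5
a = 3: 3+0=3, 3+2=5, 3+5=1
a = 4: 4+0=4, 4+2=6, 4+5=2
a = 5: 5+0=5, 5+2=0, 5+5=3
A + B = {0, 1, 2, 3, 4, 5, 6}, so |A + B| = 7.
Verify: 7 ≥ 6? Yes ✓.

CD lower bound = 6, actual |A + B| = 7.


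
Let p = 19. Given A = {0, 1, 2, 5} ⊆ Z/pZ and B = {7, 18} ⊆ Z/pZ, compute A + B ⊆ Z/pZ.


Work in Z/19Z: reduce every sum a + b modulo 19.
Enumerate all 8 pairs:
a = 0: 0+7=7, 0+18=18
a = 1: 1+7=8, 1+18=0
a = 2: 2+7=9, 2+18=1
a = 5: 5+7=12, 5+18=4
Distinct residues collected: {0, 1, 4, 7, 8, 9, 12, 18}
|A + B| = 8 (out of 19 total residues).

A + B = {0, 1, 4, 7, 8, 9, 12, 18}


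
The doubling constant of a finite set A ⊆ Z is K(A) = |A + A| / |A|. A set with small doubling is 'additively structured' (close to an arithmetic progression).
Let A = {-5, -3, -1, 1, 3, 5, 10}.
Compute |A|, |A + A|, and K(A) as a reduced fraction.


|A| = 7.
Compute A + A by enumerating all 49 pairs.
A + A = {-10, -8, -6, -4, -2, 0, 2, 4, 5, 6, 7, 8, 9, 10, 11, 13, 15, 20}, so |A + A| = 18.
K = |A + A| / |A| = 18/7 (already in lowest terms) ≈ 2.5714.
Reference: AP of size 7 gives K = 13/7 ≈ 1.8571; a fully generic set of size 7 gives K ≈ 4.0000.

|A| = 7, |A + A| = 18, K = 18/7.


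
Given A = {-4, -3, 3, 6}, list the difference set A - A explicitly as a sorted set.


A - A = {a - a' : a, a' ∈ A}.
Compute a - a' for each ordered pair (a, a'):
a = -4: -4--4=0, -4--3=-1, -4-3=-7, -4-6=-10
a = -3: -3--4=1, -3--3=0, -3-3=-6, -3-6=-9
a = 3: 3--4=7, 3--3=6, 3-3=0, 3-6=-3
a = 6: 6--4=10, 6--3=9, 6-3=3, 6-6=0
Collecting distinct values (and noting 0 appears from a-a):
A - A = {-10, -9, -7, -6, -3, -1, 0, 1, 3, 6, 7, 9, 10}
|A - A| = 13

A - A = {-10, -9, -7, -6, -3, -1, 0, 1, 3, 6, 7, 9, 10}


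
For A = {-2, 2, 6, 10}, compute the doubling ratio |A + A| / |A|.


|A| = 4.
Compute A + A by enumerating all 16 pairs.
A + A = {-4, 0, 4, 8, 12, 16, 20}, so |A + A| = 7.
K = |A + A| / |A| = 7/4 (already in lowest terms) ≈ 1.7500.
Reference: AP of size 4 gives K = 7/4 ≈ 1.7500; a fully generic set of size 4 gives K ≈ 2.5000.

|A| = 4, |A + A| = 7, K = 7/4.


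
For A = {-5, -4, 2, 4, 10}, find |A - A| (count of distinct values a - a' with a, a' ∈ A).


A - A = {a - a' : a, a' ∈ A}; |A| = 5.
Bounds: 2|A|-1 ≤ |A - A| ≤ |A|² - |A| + 1, i.e. 9 ≤ |A - A| ≤ 21.
Note: 0 ∈ A - A always (from a - a). The set is symmetric: if d ∈ A - A then -d ∈ A - A.
Enumerate nonzero differences d = a - a' with a > a' (then include -d):
Positive differences: {1, 2, 6, 7, 8, 9, 14, 15}
Full difference set: {0} ∪ (positive diffs) ∪ (negative diffs).
|A - A| = 1 + 2·8 = 17 (matches direct enumeration: 17).

|A - A| = 17


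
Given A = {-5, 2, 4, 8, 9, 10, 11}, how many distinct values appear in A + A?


A + A = {a + a' : a, a' ∈ A}; |A| = 7.
General bounds: 2|A| - 1 ≤ |A + A| ≤ |A|(|A|+1)/2, i.e. 13 ≤ |A + A| ≤ 28.
Lower bound 2|A|-1 is attained iff A is an arithmetic progression.
Enumerate sums a + a' for a ≤ a' (symmetric, so this suffices):
a = -5: -5+-5=-10, -5+2=-3, -5+4=-1, -5+8=3, -5+9=4, -5+10=5, -5+11=6
a = 2: 2+2=4, 2+4=6, 2+8=10, 2+9=11, 2+10=12, 2+11=13
a = 4: 4+4=8, 4+8=12, 4+9=13, 4+10=14, 4+11=15
a = 8: 8+8=16, 8+9=17, 8+10=18, 8+11=19
a = 9: 9+9=18, 9+10=19, 9+11=20
a = 10: 10+10=20, 10+11=21
a = 11: 11+11=22
Distinct sums: {-10, -3, -1, 3, 4, 5, 6, 8, 10, 11, 12, 13, 14, 15, 16, 17, 18, 19, 20, 21, 22}
|A + A| = 21

|A + A| = 21


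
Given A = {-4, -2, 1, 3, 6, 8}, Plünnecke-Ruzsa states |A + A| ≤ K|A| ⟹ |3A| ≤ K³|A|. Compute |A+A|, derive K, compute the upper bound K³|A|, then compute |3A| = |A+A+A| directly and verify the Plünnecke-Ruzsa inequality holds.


|A| = 6.
Step 1: Compute A + A by enumerating all 36 pairs.
A + A = {-8, -6, -4, -3, -1, 1, 2, 4, 6, 7, 9, 11, 12, 14, 16}, so |A + A| = 15.
Step 2: Doubling constant K = |A + A|/|A| = 15/6 = 15/6 ≈ 2.5000.
Step 3: Plünnecke-Ruzsa gives |3A| ≤ K³·|A| = (2.5000)³ · 6 ≈ 93.7500.
Step 4: Compute 3A = A + A + A directly by enumerating all triples (a,b,c) ∈ A³; |3A| = 28.
Step 5: Check 28 ≤ 93.7500? Yes ✓.

K = 15/6, Plünnecke-Ruzsa bound K³|A| ≈ 93.7500, |3A| = 28, inequality holds.


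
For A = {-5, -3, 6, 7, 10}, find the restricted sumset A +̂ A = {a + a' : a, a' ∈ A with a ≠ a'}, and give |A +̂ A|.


Restricted sumset: A +̂ A = {a + a' : a ∈ A, a' ∈ A, a ≠ a'}.
Equivalently, take A + A and drop any sum 2a that is achievable ONLY as a + a for a ∈ A (i.e. sums representable only with equal summands).
Enumerate pairs (a, a') with a < a' (symmetric, so each unordered pair gives one sum; this covers all a ≠ a'):
  -5 + -3 = -8
  -5 + 6 = 1
  -5 + 7 = 2
  -5 + 10 = 5
  -3 + 6 = 3
  -3 + 7 = 4
  -3 + 10 = 7
  6 + 7 = 13
  6 + 10 = 16
  7 + 10 = 17
Collected distinct sums: {-8, 1, 2, 3, 4, 5, 7, 13, 16, 17}
|A +̂ A| = 10
(Reference bound: |A +̂ A| ≥ 2|A| - 3 for |A| ≥ 2, with |A| = 5 giving ≥ 7.)

|A +̂ A| = 10


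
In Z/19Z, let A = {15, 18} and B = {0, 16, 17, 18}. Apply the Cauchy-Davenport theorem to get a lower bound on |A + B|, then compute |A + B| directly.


Cauchy-Davenport: |A + B| ≥ min(p, |A| + |B| - 1) for A, B nonempty in Z/pZ.
|A| = 2, |B| = 4, p = 19.
CD lower bound = min(19, 2 + 4 - 1) = min(19, 5) = 5.
Compute A + B mod 19 directly:
a = 15: 15+0=15, 15+16=12, 15+17=13, 15+18=14
a = 18: 18+0=18, 18+16=15, 18+17=16, 18+18=17
A + B = {12, 13, 14, 15, 16, 17, 18}, so |A + B| = 7.
Verify: 7 ≥ 5? Yes ✓.

CD lower bound = 5, actual |A + B| = 7.


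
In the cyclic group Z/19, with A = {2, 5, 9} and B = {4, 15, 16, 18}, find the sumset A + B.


Work in Z/19Z: reduce every sum a + b modulo 19.
Enumerate all 12 pairs:
a = 2: 2+4=6, 2+15=17, 2+16=18, 2+18=1
a = 5: 5+4=9, 5+15=1, 5+16=2, 5+18=4
a = 9: 9+4=13, 9+15=5, 9+16=6, 9+18=8
Distinct residues collected: {1, 2, 4, 5, 6, 8, 9, 13, 17, 18}
|A + B| = 10 (out of 19 total residues).

A + B = {1, 2, 4, 5, 6, 8, 9, 13, 17, 18}


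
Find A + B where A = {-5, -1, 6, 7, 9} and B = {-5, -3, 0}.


A + B = {a + b : a ∈ A, b ∈ B}.
Enumerate all |A|·|B| = 5·3 = 15 pairs (a, b) and collect distinct sums.
a = -5: -5+-5=-10, -5+-3=-8, -5+0=-5
a = -1: -1+-5=-6, -1+-3=-4, -1+0=-1
a = 6: 6+-5=1, 6+-3=3, 6+0=6
a = 7: 7+-5=2, 7+-3=4, 7+0=7
a = 9: 9+-5=4, 9+-3=6, 9+0=9
Collecting distinct sums: A + B = {-10, -8, -6, -5, -4, -1, 1, 2, 3, 4, 6, 7, 9}
|A + B| = 13

A + B = {-10, -8, -6, -5, -4, -1, 1, 2, 3, 4, 6, 7, 9}


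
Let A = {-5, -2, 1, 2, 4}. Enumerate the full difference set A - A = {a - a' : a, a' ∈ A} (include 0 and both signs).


A - A = {a - a' : a, a' ∈ A}.
Compute a - a' for each ordered pair (a, a'):
a = -5: -5--5=0, -5--2=-3, -5-1=-6, -5-2=-7, -5-4=-9
a = -2: -2--5=3, -2--2=0, -2-1=-3, -2-2=-4, -2-4=-6
a = 1: 1--5=6, 1--2=3, 1-1=0, 1-2=-1, 1-4=-3
a = 2: 2--5=7, 2--2=4, 2-1=1, 2-2=0, 2-4=-2
a = 4: 4--5=9, 4--2=6, 4-1=3, 4-2=2, 4-4=0
Collecting distinct values (and noting 0 appears from a-a):
A - A = {-9, -7, -6, -4, -3, -2, -1, 0, 1, 2, 3, 4, 6, 7, 9}
|A - A| = 15

A - A = {-9, -7, -6, -4, -3, -2, -1, 0, 1, 2, 3, 4, 6, 7, 9}


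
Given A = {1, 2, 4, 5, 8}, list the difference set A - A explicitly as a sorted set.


A - A = {a - a' : a, a' ∈ A}.
Compute a - a' for each ordered pair (a, a'):
a = 1: 1-1=0, 1-2=-1, 1-4=-3, 1-5=-4, 1-8=-7
a = 2: 2-1=1, 2-2=0, 2-4=-2, 2-5=-3, 2-8=-6
a = 4: 4-1=3, 4-2=2, 4-4=0, 4-5=-1, 4-8=-4
a = 5: 5-1=4, 5-2=3, 5-4=1, 5-5=0, 5-8=-3
a = 8: 8-1=7, 8-2=6, 8-4=4, 8-5=3, 8-8=0
Collecting distinct values (and noting 0 appears from a-a):
A - A = {-7, -6, -4, -3, -2, -1, 0, 1, 2, 3, 4, 6, 7}
|A - A| = 13

A - A = {-7, -6, -4, -3, -2, -1, 0, 1, 2, 3, 4, 6, 7}


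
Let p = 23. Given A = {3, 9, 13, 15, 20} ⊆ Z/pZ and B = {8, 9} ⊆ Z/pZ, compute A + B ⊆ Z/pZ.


Work in Z/23Z: reduce every sum a + b modulo 23.
Enumerate all 10 pairs:
a = 3: 3+8=11, 3+9=12
a = 9: 9+8=17, 9+9=18
a = 13: 13+8=21, 13+9=22
a = 15: 15+8=0, 15+9=1
a = 20: 20+8=5, 20+9=6
Distinct residues collected: {0, 1, 5, 6, 11, 12, 17, 18, 21, 22}
|A + B| = 10 (out of 23 total residues).

A + B = {0, 1, 5, 6, 11, 12, 17, 18, 21, 22}


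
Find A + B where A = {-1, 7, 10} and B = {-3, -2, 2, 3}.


A + B = {a + b : a ∈ A, b ∈ B}.
Enumerate all |A|·|B| = 3·4 = 12 pairs (a, b) and collect distinct sums.
a = -1: -1+-3=-4, -1+-2=-3, -1+2=1, -1+3=2
a = 7: 7+-3=4, 7+-2=5, 7+2=9, 7+3=10
a = 10: 10+-3=7, 10+-2=8, 10+2=12, 10+3=13
Collecting distinct sums: A + B = {-4, -3, 1, 2, 4, 5, 7, 8, 9, 10, 12, 13}
|A + B| = 12

A + B = {-4, -3, 1, 2, 4, 5, 7, 8, 9, 10, 12, 13}


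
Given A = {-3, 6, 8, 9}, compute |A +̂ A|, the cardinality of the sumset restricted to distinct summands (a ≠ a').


Restricted sumset: A +̂ A = {a + a' : a ∈ A, a' ∈ A, a ≠ a'}.
Equivalently, take A + A and drop any sum 2a that is achievable ONLY as a + a for a ∈ A (i.e. sums representable only with equal summands).
Enumerate pairs (a, a') with a < a' (symmetric, so each unordered pair gives one sum; this covers all a ≠ a'):
  -3 + 6 = 3
  -3 + 8 = 5
  -3 + 9 = 6
  6 + 8 = 14
  6 + 9 = 15
  8 + 9 = 17
Collected distinct sums: {3, 5, 6, 14, 15, 17}
|A +̂ A| = 6
(Reference bound: |A +̂ A| ≥ 2|A| - 3 for |A| ≥ 2, with |A| = 4 giving ≥ 5.)

|A +̂ A| = 6


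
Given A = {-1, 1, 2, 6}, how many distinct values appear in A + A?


A + A = {a + a' : a, a' ∈ A}; |A| = 4.
General bounds: 2|A| - 1 ≤ |A + A| ≤ |A|(|A|+1)/2, i.e. 7 ≤ |A + A| ≤ 10.
Lower bound 2|A|-1 is attained iff A is an arithmetic progression.
Enumerate sums a + a' for a ≤ a' (symmetric, so this suffices):
a = -1: -1+-1=-2, -1+1=0, -1+2=1, -1+6=5
a = 1: 1+1=2, 1+2=3, 1+6=7
a = 2: 2+2=4, 2+6=8
a = 6: 6+6=12
Distinct sums: {-2, 0, 1, 2, 3, 4, 5, 7, 8, 12}
|A + A| = 10

|A + A| = 10


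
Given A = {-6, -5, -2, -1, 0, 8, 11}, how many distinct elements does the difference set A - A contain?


A - A = {a - a' : a, a' ∈ A}; |A| = 7.
Bounds: 2|A|-1 ≤ |A - A| ≤ |A|² - |A| + 1, i.e. 13 ≤ |A - A| ≤ 43.
Note: 0 ∈ A - A always (from a - a). The set is symmetric: if d ∈ A - A then -d ∈ A - A.
Enumerate nonzero differences d = a - a' with a > a' (then include -d):
Positive differences: {1, 2, 3, 4, 5, 6, 8, 9, 10, 11, 12, 13, 14, 16, 17}
Full difference set: {0} ∪ (positive diffs) ∪ (negative diffs).
|A - A| = 1 + 2·15 = 31 (matches direct enumeration: 31).

|A - A| = 31


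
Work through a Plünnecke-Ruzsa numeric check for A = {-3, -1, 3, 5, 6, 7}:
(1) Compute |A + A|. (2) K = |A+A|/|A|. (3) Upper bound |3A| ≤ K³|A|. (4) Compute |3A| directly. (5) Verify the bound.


|A| = 6.
Step 1: Compute A + A by enumerating all 36 pairs.
A + A = {-6, -4, -2, 0, 2, 3, 4, 5, 6, 8, 9, 10, 11, 12, 13, 14}, so |A + A| = 16.
Step 2: Doubling constant K = |A + A|/|A| = 16/6 = 16/6 ≈ 2.6667.
Step 3: Plünnecke-Ruzsa gives |3A| ≤ K³·|A| = (2.6667)³ · 6 ≈ 113.7778.
Step 4: Compute 3A = A + A + A directly by enumerating all triples (a,b,c) ∈ A³; |3A| = 27.
Step 5: Check 27 ≤ 113.7778? Yes ✓.

K = 16/6, Plünnecke-Ruzsa bound K³|A| ≈ 113.7778, |3A| = 27, inequality holds.


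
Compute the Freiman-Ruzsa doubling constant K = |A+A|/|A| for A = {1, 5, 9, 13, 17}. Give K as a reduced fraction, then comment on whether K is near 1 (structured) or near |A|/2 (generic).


|A| = 5.
Compute A + A by enumerating all 25 pairs.
A + A = {2, 6, 10, 14, 18, 22, 26, 30, 34}, so |A + A| = 9.
K = |A + A| / |A| = 9/5 (already in lowest terms) ≈ 1.8000.
Reference: AP of size 5 gives K = 9/5 ≈ 1.8000; a fully generic set of size 5 gives K ≈ 3.0000.

|A| = 5, |A + A| = 9, K = 9/5.


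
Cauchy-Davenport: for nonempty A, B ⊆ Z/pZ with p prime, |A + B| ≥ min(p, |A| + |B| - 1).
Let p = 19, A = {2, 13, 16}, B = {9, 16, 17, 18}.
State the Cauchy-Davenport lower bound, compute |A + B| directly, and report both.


Cauchy-Davenport: |A + B| ≥ min(p, |A| + |B| - 1) for A, B nonempty in Z/pZ.
|A| = 3, |B| = 4, p = 19.
CD lower bound = min(19, 3 + 4 - 1) = min(19, 6) = 6.
Compute A + B mod 19 directly:
a = 2: 2+9=11, 2+16=18, 2+17=0, 2+18=1
a = 13: 13+9=3, 13+16=10, 13+17=11, 13+18=12
a = 16: 16+9=6, 16+16=13, 16+17=14, 16+18=15
A + B = {0, 1, 3, 6, 10, 11, 12, 13, 14, 15, 18}, so |A + B| = 11.
Verify: 11 ≥ 6? Yes ✓.

CD lower bound = 6, actual |A + B| = 11.


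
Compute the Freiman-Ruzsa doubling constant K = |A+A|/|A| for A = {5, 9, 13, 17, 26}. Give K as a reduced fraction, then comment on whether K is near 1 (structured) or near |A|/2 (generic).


|A| = 5.
Compute A + A by enumerating all 25 pairs.
A + A = {10, 14, 18, 22, 26, 30, 31, 34, 35, 39, 43, 52}, so |A + A| = 12.
K = |A + A| / |A| = 12/5 (already in lowest terms) ≈ 2.4000.
Reference: AP of size 5 gives K = 9/5 ≈ 1.8000; a fully generic set of size 5 gives K ≈ 3.0000.

|A| = 5, |A + A| = 12, K = 12/5.


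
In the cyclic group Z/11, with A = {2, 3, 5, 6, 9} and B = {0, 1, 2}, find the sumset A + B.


Work in Z/11Z: reduce every sum a + b modulo 11.
Enumerate all 15 pairs:
a = 2: 2+0=2, 2+1=3, 2+2=4
a = 3: 3+0=3, 3+1=4, 3+2=5
a = 5: 5+0=5, 5+1=6, 5+2=7
a = 6: 6+0=6, 6+1=7, 6+2=8
a = 9: 9+0=9, 9+1=10, 9+2=0
Distinct residues collected: {0, 2, 3, 4, 5, 6, 7, 8, 9, 10}
|A + B| = 10 (out of 11 total residues).

A + B = {0, 2, 3, 4, 5, 6, 7, 8, 9, 10}


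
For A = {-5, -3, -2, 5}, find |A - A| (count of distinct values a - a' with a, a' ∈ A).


A - A = {a - a' : a, a' ∈ A}; |A| = 4.
Bounds: 2|A|-1 ≤ |A - A| ≤ |A|² - |A| + 1, i.e. 7 ≤ |A - A| ≤ 13.
Note: 0 ∈ A - A always (from a - a). The set is symmetric: if d ∈ A - A then -d ∈ A - A.
Enumerate nonzero differences d = a - a' with a > a' (then include -d):
Positive differences: {1, 2, 3, 7, 8, 10}
Full difference set: {0} ∪ (positive diffs) ∪ (negative diffs).
|A - A| = 1 + 2·6 = 13 (matches direct enumeration: 13).

|A - A| = 13


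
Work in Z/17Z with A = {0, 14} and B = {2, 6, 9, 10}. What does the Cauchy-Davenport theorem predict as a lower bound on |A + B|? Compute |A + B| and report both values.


Cauchy-Davenport: |A + B| ≥ min(p, |A| + |B| - 1) for A, B nonempty in Z/pZ.
|A| = 2, |B| = 4, p = 17.
CD lower bound = min(17, 2 + 4 - 1) = min(17, 5) = 5.
Compute A + B mod 17 directly:
a = 0: 0+2=2, 0+6=6, 0+9=9, 0+10=10
a = 14: 14+2=16, 14+6=3, 14+9=6, 14+10=7
A + B = {2, 3, 6, 7, 9, 10, 16}, so |A + B| = 7.
Verify: 7 ≥ 5? Yes ✓.

CD lower bound = 5, actual |A + B| = 7.


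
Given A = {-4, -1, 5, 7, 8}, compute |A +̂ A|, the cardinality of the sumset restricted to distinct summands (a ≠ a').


Restricted sumset: A +̂ A = {a + a' : a ∈ A, a' ∈ A, a ≠ a'}.
Equivalently, take A + A and drop any sum 2a that is achievable ONLY as a + a for a ∈ A (i.e. sums representable only with equal summands).
Enumerate pairs (a, a') with a < a' (symmetric, so each unordered pair gives one sum; this covers all a ≠ a'):
  -4 + -1 = -5
  -4 + 5 = 1
  -4 + 7 = 3
  -4 + 8 = 4
  -1 + 5 = 4
  -1 + 7 = 6
  -1 + 8 = 7
  5 + 7 = 12
  5 + 8 = 13
  7 + 8 = 15
Collected distinct sums: {-5, 1, 3, 4, 6, 7, 12, 13, 15}
|A +̂ A| = 9
(Reference bound: |A +̂ A| ≥ 2|A| - 3 for |A| ≥ 2, with |A| = 5 giving ≥ 7.)

|A +̂ A| = 9


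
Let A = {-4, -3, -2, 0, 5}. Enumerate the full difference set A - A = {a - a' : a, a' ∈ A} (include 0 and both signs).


A - A = {a - a' : a, a' ∈ A}.
Compute a - a' for each ordered pair (a, a'):
a = -4: -4--4=0, -4--3=-1, -4--2=-2, -4-0=-4, -4-5=-9
a = -3: -3--4=1, -3--3=0, -3--2=-1, -3-0=-3, -3-5=-8
a = -2: -2--4=2, -2--3=1, -2--2=0, -2-0=-2, -2-5=-7
a = 0: 0--4=4, 0--3=3, 0--2=2, 0-0=0, 0-5=-5
a = 5: 5--4=9, 5--3=8, 5--2=7, 5-0=5, 5-5=0
Collecting distinct values (and noting 0 appears from a-a):
A - A = {-9, -8, -7, -5, -4, -3, -2, -1, 0, 1, 2, 3, 4, 5, 7, 8, 9}
|A - A| = 17

A - A = {-9, -8, -7, -5, -4, -3, -2, -1, 0, 1, 2, 3, 4, 5, 7, 8, 9}


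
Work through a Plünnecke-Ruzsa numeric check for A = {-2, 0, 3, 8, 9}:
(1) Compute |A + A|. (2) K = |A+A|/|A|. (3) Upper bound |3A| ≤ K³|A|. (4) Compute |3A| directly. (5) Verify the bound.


|A| = 5.
Step 1: Compute A + A by enumerating all 25 pairs.
A + A = {-4, -2, 0, 1, 3, 6, 7, 8, 9, 11, 12, 16, 17, 18}, so |A + A| = 14.
Step 2: Doubling constant K = |A + A|/|A| = 14/5 = 14/5 ≈ 2.8000.
Step 3: Plünnecke-Ruzsa gives |3A| ≤ K³·|A| = (2.8000)³ · 5 ≈ 109.7600.
Step 4: Compute 3A = A + A + A directly by enumerating all triples (a,b,c) ∈ A³; |3A| = 28.
Step 5: Check 28 ≤ 109.7600? Yes ✓.

K = 14/5, Plünnecke-Ruzsa bound K³|A| ≈ 109.7600, |3A| = 28, inequality holds.


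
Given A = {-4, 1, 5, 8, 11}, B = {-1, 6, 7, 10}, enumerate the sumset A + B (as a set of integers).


A + B = {a + b : a ∈ A, b ∈ B}.
Enumerate all |A|·|B| = 5·4 = 20 pairs (a, b) and collect distinct sums.
a = -4: -4+-1=-5, -4+6=2, -4+7=3, -4+10=6
a = 1: 1+-1=0, 1+6=7, 1+7=8, 1+10=11
a = 5: 5+-1=4, 5+6=11, 5+7=12, 5+10=15
a = 8: 8+-1=7, 8+6=14, 8+7=15, 8+10=18
a = 11: 11+-1=10, 11+6=17, 11+7=18, 11+10=21
Collecting distinct sums: A + B = {-5, 0, 2, 3, 4, 6, 7, 8, 10, 11, 12, 14, 15, 17, 18, 21}
|A + B| = 16

A + B = {-5, 0, 2, 3, 4, 6, 7, 8, 10, 11, 12, 14, 15, 17, 18, 21}


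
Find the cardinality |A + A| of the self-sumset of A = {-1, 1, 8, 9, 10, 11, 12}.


A + A = {a + a' : a, a' ∈ A}; |A| = 7.
General bounds: 2|A| - 1 ≤ |A + A| ≤ |A|(|A|+1)/2, i.e. 13 ≤ |A + A| ≤ 28.
Lower bound 2|A|-1 is attained iff A is an arithmetic progression.
Enumerate sums a + a' for a ≤ a' (symmetric, so this suffices):
a = -1: -1+-1=-2, -1+1=0, -1+8=7, -1+9=8, -1+10=9, -1+11=10, -1+12=11
a = 1: 1+1=2, 1+8=9, 1+9=10, 1+10=11, 1+11=12, 1+12=13
a = 8: 8+8=16, 8+9=17, 8+10=18, 8+11=19, 8+12=20
a = 9: 9+9=18, 9+10=19, 9+11=20, 9+12=21
a = 10: 10+10=20, 10+11=21, 10+12=22
a = 11: 11+11=22, 11+12=23
a = 12: 12+12=24
Distinct sums: {-2, 0, 2, 7, 8, 9, 10, 11, 12, 13, 16, 17, 18, 19, 20, 21, 22, 23, 24}
|A + A| = 19

|A + A| = 19


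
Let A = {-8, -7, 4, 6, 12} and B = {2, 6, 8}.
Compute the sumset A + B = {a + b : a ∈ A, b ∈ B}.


A + B = {a + b : a ∈ A, b ∈ B}.
Enumerate all |A|·|B| = 5·3 = 15 pairs (a, b) and collect distinct sums.
a = -8: -8+2=-6, -8+6=-2, -8+8=0
a = -7: -7+2=-5, -7+6=-1, -7+8=1
a = 4: 4+2=6, 4+6=10, 4+8=12
a = 6: 6+2=8, 6+6=12, 6+8=14
a = 12: 12+2=14, 12+6=18, 12+8=20
Collecting distinct sums: A + B = {-6, -5, -2, -1, 0, 1, 6, 8, 10, 12, 14, 18, 20}
|A + B| = 13

A + B = {-6, -5, -2, -1, 0, 1, 6, 8, 10, 12, 14, 18, 20}


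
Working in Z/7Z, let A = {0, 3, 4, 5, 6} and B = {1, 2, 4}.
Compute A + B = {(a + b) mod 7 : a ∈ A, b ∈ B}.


Work in Z/7Z: reduce every sum a + b modulo 7.
Enumerate all 15 pairs:
a = 0: 0+1=1, 0+2=2, 0+4=4
a = 3: 3+1=4, 3+2=5, 3+4=0
a = 4: 4+1=5, 4+2=6, 4+4=1
a = 5: 5+1=6, 5+2=0, 5+4=2
a = 6: 6+1=0, 6+2=1, 6+4=3
Distinct residues collected: {0, 1, 2, 3, 4, 5, 6}
|A + B| = 7 (out of 7 total residues).

A + B = {0, 1, 2, 3, 4, 5, 6}


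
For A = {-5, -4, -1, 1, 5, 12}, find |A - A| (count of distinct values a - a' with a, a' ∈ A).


A - A = {a - a' : a, a' ∈ A}; |A| = 6.
Bounds: 2|A|-1 ≤ |A - A| ≤ |A|² - |A| + 1, i.e. 11 ≤ |A - A| ≤ 31.
Note: 0 ∈ A - A always (from a - a). The set is symmetric: if d ∈ A - A then -d ∈ A - A.
Enumerate nonzero differences d = a - a' with a > a' (then include -d):
Positive differences: {1, 2, 3, 4, 5, 6, 7, 9, 10, 11, 13, 16, 17}
Full difference set: {0} ∪ (positive diffs) ∪ (negative diffs).
|A - A| = 1 + 2·13 = 27 (matches direct enumeration: 27).

|A - A| = 27


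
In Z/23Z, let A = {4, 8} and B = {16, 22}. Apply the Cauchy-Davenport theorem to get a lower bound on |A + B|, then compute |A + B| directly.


Cauchy-Davenport: |A + B| ≥ min(p, |A| + |B| - 1) for A, B nonempty in Z/pZ.
|A| = 2, |B| = 2, p = 23.
CD lower bound = min(23, 2 + 2 - 1) = min(23, 3) = 3.
Compute A + B mod 23 directly:
a = 4: 4+16=20, 4+22=3
a = 8: 8+16=1, 8+22=7
A + B = {1, 3, 7, 20}, so |A + B| = 4.
Verify: 4 ≥ 3? Yes ✓.

CD lower bound = 3, actual |A + B| = 4.


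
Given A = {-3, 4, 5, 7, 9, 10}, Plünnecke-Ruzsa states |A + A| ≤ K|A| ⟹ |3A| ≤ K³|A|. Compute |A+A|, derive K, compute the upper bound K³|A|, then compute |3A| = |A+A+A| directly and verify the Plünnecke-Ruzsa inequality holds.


|A| = 6.
Step 1: Compute A + A by enumerating all 36 pairs.
A + A = {-6, 1, 2, 4, 6, 7, 8, 9, 10, 11, 12, 13, 14, 15, 16, 17, 18, 19, 20}, so |A + A| = 19.
Step 2: Doubling constant K = |A + A|/|A| = 19/6 = 19/6 ≈ 3.1667.
Step 3: Plünnecke-Ruzsa gives |3A| ≤ K³·|A| = (3.1667)³ · 6 ≈ 190.5278.
Step 4: Compute 3A = A + A + A directly by enumerating all triples (a,b,c) ∈ A³; |3A| = 32.
Step 5: Check 32 ≤ 190.5278? Yes ✓.

K = 19/6, Plünnecke-Ruzsa bound K³|A| ≈ 190.5278, |3A| = 32, inequality holds.


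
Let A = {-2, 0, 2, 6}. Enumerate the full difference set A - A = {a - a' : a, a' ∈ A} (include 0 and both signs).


A - A = {a - a' : a, a' ∈ A}.
Compute a - a' for each ordered pair (a, a'):
a = -2: -2--2=0, -2-0=-2, -2-2=-4, -2-6=-8
a = 0: 0--2=2, 0-0=0, 0-2=-2, 0-6=-6
a = 2: 2--2=4, 2-0=2, 2-2=0, 2-6=-4
a = 6: 6--2=8, 6-0=6, 6-2=4, 6-6=0
Collecting distinct values (and noting 0 appears from a-a):
A - A = {-8, -6, -4, -2, 0, 2, 4, 6, 8}
|A - A| = 9

A - A = {-8, -6, -4, -2, 0, 2, 4, 6, 8}


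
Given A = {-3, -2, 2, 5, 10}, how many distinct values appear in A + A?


A + A = {a + a' : a, a' ∈ A}; |A| = 5.
General bounds: 2|A| - 1 ≤ |A + A| ≤ |A|(|A|+1)/2, i.e. 9 ≤ |A + A| ≤ 15.
Lower bound 2|A|-1 is attained iff A is an arithmetic progression.
Enumerate sums a + a' for a ≤ a' (symmetric, so this suffices):
a = -3: -3+-3=-6, -3+-2=-5, -3+2=-1, -3+5=2, -3+10=7
a = -2: -2+-2=-4, -2+2=0, -2+5=3, -2+10=8
a = 2: 2+2=4, 2+5=7, 2+10=12
a = 5: 5+5=10, 5+10=15
a = 10: 10+10=20
Distinct sums: {-6, -5, -4, -1, 0, 2, 3, 4, 7, 8, 10, 12, 15, 20}
|A + A| = 14

|A + A| = 14


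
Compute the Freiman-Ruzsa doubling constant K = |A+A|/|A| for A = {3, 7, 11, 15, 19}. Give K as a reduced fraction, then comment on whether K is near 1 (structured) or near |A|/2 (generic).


|A| = 5.
Compute A + A by enumerating all 25 pairs.
A + A = {6, 10, 14, 18, 22, 26, 30, 34, 38}, so |A + A| = 9.
K = |A + A| / |A| = 9/5 (already in lowest terms) ≈ 1.8000.
Reference: AP of size 5 gives K = 9/5 ≈ 1.8000; a fully generic set of size 5 gives K ≈ 3.0000.

|A| = 5, |A + A| = 9, K = 9/5.


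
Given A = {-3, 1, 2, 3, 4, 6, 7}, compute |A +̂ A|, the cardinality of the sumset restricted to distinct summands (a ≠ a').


Restricted sumset: A +̂ A = {a + a' : a ∈ A, a' ∈ A, a ≠ a'}.
Equivalently, take A + A and drop any sum 2a that is achievable ONLY as a + a for a ∈ A (i.e. sums representable only with equal summands).
Enumerate pairs (a, a') with a < a' (symmetric, so each unordered pair gives one sum; this covers all a ≠ a'):
  -3 + 1 = -2
  -3 + 2 = -1
  -3 + 3 = 0
  -3 + 4 = 1
  -3 + 6 = 3
  -3 + 7 = 4
  1 + 2 = 3
  1 + 3 = 4
  1 + 4 = 5
  1 + 6 = 7
  1 + 7 = 8
  2 + 3 = 5
  2 + 4 = 6
  2 + 6 = 8
  2 + 7 = 9
  3 + 4 = 7
  3 + 6 = 9
  3 + 7 = 10
  4 + 6 = 10
  4 + 7 = 11
  6 + 7 = 13
Collected distinct sums: {-2, -1, 0, 1, 3, 4, 5, 6, 7, 8, 9, 10, 11, 13}
|A +̂ A| = 14
(Reference bound: |A +̂ A| ≥ 2|A| - 3 for |A| ≥ 2, with |A| = 7 giving ≥ 11.)

|A +̂ A| = 14


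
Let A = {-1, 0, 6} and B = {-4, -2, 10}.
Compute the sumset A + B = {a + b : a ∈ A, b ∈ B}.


A + B = {a + b : a ∈ A, b ∈ B}.
Enumerate all |A|·|B| = 3·3 = 9 pairs (a, b) and collect distinct sums.
a = -1: -1+-4=-5, -1+-2=-3, -1+10=9
a = 0: 0+-4=-4, 0+-2=-2, 0+10=10
a = 6: 6+-4=2, 6+-2=4, 6+10=16
Collecting distinct sums: A + B = {-5, -4, -3, -2, 2, 4, 9, 10, 16}
|A + B| = 9

A + B = {-5, -4, -3, -2, 2, 4, 9, 10, 16}


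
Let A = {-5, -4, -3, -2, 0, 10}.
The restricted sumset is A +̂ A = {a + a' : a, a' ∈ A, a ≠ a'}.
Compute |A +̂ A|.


Restricted sumset: A +̂ A = {a + a' : a ∈ A, a' ∈ A, a ≠ a'}.
Equivalently, take A + A and drop any sum 2a that is achievable ONLY as a + a for a ∈ A (i.e. sums representable only with equal summands).
Enumerate pairs (a, a') with a < a' (symmetric, so each unordered pair gives one sum; this covers all a ≠ a'):
  -5 + -4 = -9
  -5 + -3 = -8
  -5 + -2 = -7
  -5 + 0 = -5
  -5 + 10 = 5
  -4 + -3 = -7
  -4 + -2 = -6
  -4 + 0 = -4
  -4 + 10 = 6
  -3 + -2 = -5
  -3 + 0 = -3
  -3 + 10 = 7
  -2 + 0 = -2
  -2 + 10 = 8
  0 + 10 = 10
Collected distinct sums: {-9, -8, -7, -6, -5, -4, -3, -2, 5, 6, 7, 8, 10}
|A +̂ A| = 13
(Reference bound: |A +̂ A| ≥ 2|A| - 3 for |A| ≥ 2, with |A| = 6 giving ≥ 9.)

|A +̂ A| = 13


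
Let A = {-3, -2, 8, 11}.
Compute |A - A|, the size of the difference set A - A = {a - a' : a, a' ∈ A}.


A - A = {a - a' : a, a' ∈ A}; |A| = 4.
Bounds: 2|A|-1 ≤ |A - A| ≤ |A|² - |A| + 1, i.e. 7 ≤ |A - A| ≤ 13.
Note: 0 ∈ A - A always (from a - a). The set is symmetric: if d ∈ A - A then -d ∈ A - A.
Enumerate nonzero differences d = a - a' with a > a' (then include -d):
Positive differences: {1, 3, 10, 11, 13, 14}
Full difference set: {0} ∪ (positive diffs) ∪ (negative diffs).
|A - A| = 1 + 2·6 = 13 (matches direct enumeration: 13).

|A - A| = 13


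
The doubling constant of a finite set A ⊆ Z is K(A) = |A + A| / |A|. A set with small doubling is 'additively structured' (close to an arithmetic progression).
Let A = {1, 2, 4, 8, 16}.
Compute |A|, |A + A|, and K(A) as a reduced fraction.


|A| = 5.
Compute A + A by enumerating all 25 pairs.
A + A = {2, 3, 4, 5, 6, 8, 9, 10, 12, 16, 17, 18, 20, 24, 32}, so |A + A| = 15.
K = |A + A| / |A| = 15/5 = 3/1 ≈ 3.0000.
Reference: AP of size 5 gives K = 9/5 ≈ 1.8000; a fully generic set of size 5 gives K ≈ 3.0000.

|A| = 5, |A + A| = 15, K = 15/5 = 3/1.


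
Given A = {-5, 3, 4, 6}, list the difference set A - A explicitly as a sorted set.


A - A = {a - a' : a, a' ∈ A}.
Compute a - a' for each ordered pair (a, a'):
a = -5: -5--5=0, -5-3=-8, -5-4=-9, -5-6=-11
a = 3: 3--5=8, 3-3=0, 3-4=-1, 3-6=-3
a = 4: 4--5=9, 4-3=1, 4-4=0, 4-6=-2
a = 6: 6--5=11, 6-3=3, 6-4=2, 6-6=0
Collecting distinct values (and noting 0 appears from a-a):
A - A = {-11, -9, -8, -3, -2, -1, 0, 1, 2, 3, 8, 9, 11}
|A - A| = 13

A - A = {-11, -9, -8, -3, -2, -1, 0, 1, 2, 3, 8, 9, 11}


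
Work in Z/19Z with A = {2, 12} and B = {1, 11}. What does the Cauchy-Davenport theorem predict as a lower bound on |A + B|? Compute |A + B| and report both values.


Cauchy-Davenport: |A + B| ≥ min(p, |A| + |B| - 1) for A, B nonempty in Z/pZ.
|A| = 2, |B| = 2, p = 19.
CD lower bound = min(19, 2 + 2 - 1) = min(19, 3) = 3.
Compute A + B mod 19 directly:
a = 2: 2+1=3, 2+11=13
a = 12: 12+1=13, 12+11=4
A + B = {3, 4, 13}, so |A + B| = 3.
Verify: 3 ≥ 3? Yes ✓.

CD lower bound = 3, actual |A + B| = 3.


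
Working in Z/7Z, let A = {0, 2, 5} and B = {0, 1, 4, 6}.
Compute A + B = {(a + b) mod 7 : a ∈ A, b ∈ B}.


Work in Z/7Z: reduce every sum a + b modulo 7.
Enumerate all 12 pairs:
a = 0: 0+0=0, 0+1=1, 0+4=4, 0+6=6
a = 2: 2+0=2, 2+1=3, 2+4=6, 2+6=1
a = 5: 5+0=5, 5+1=6, 5+4=2, 5+6=4
Distinct residues collected: {0, 1, 2, 3, 4, 5, 6}
|A + B| = 7 (out of 7 total residues).

A + B = {0, 1, 2, 3, 4, 5, 6}


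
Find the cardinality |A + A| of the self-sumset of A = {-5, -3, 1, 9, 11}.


A + A = {a + a' : a, a' ∈ A}; |A| = 5.
General bounds: 2|A| - 1 ≤ |A + A| ≤ |A|(|A|+1)/2, i.e. 9 ≤ |A + A| ≤ 15.
Lower bound 2|A|-1 is attained iff A is an arithmetic progression.
Enumerate sums a + a' for a ≤ a' (symmetric, so this suffices):
a = -5: -5+-5=-10, -5+-3=-8, -5+1=-4, -5+9=4, -5+11=6
a = -3: -3+-3=-6, -3+1=-2, -3+9=6, -3+11=8
a = 1: 1+1=2, 1+9=10, 1+11=12
a = 9: 9+9=18, 9+11=20
a = 11: 11+11=22
Distinct sums: {-10, -8, -6, -4, -2, 2, 4, 6, 8, 10, 12, 18, 20, 22}
|A + A| = 14

|A + A| = 14


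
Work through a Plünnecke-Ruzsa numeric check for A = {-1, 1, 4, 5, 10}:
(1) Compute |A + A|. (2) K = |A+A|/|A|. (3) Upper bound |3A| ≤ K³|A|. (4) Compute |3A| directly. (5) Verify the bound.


|A| = 5.
Step 1: Compute A + A by enumerating all 25 pairs.
A + A = {-2, 0, 2, 3, 4, 5, 6, 8, 9, 10, 11, 14, 15, 20}, so |A + A| = 14.
Step 2: Doubling constant K = |A + A|/|A| = 14/5 = 14/5 ≈ 2.8000.
Step 3: Plünnecke-Ruzsa gives |3A| ≤ K³·|A| = (2.8000)³ · 5 ≈ 109.7600.
Step 4: Compute 3A = A + A + A directly by enumerating all triples (a,b,c) ∈ A³; |3A| = 25.
Step 5: Check 25 ≤ 109.7600? Yes ✓.

K = 14/5, Plünnecke-Ruzsa bound K³|A| ≈ 109.7600, |3A| = 25, inequality holds.


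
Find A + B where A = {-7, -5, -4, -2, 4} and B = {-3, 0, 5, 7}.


A + B = {a + b : a ∈ A, b ∈ B}.
Enumerate all |A|·|B| = 5·4 = 20 pairs (a, b) and collect distinct sums.
a = -7: -7+-3=-10, -7+0=-7, -7+5=-2, -7+7=0
a = -5: -5+-3=-8, -5+0=-5, -5+5=0, -5+7=2
a = -4: -4+-3=-7, -4+0=-4, -4+5=1, -4+7=3
a = -2: -2+-3=-5, -2+0=-2, -2+5=3, -2+7=5
a = 4: 4+-3=1, 4+0=4, 4+5=9, 4+7=11
Collecting distinct sums: A + B = {-10, -8, -7, -5, -4, -2, 0, 1, 2, 3, 4, 5, 9, 11}
|A + B| = 14

A + B = {-10, -8, -7, -5, -4, -2, 0, 1, 2, 3, 4, 5, 9, 11}


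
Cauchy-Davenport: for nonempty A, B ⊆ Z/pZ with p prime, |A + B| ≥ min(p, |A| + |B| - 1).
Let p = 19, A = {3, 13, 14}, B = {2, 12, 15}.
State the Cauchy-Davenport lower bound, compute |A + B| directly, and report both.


Cauchy-Davenport: |A + B| ≥ min(p, |A| + |B| - 1) for A, B nonempty in Z/pZ.
|A| = 3, |B| = 3, p = 19.
CD lower bound = min(19, 3 + 3 - 1) = min(19, 5) = 5.
Compute A + B mod 19 directly:
a = 3: 3+2=5, 3+12=15, 3+15=18
a = 13: 13+2=15, 13+12=6, 13+15=9
a = 14: 14+2=16, 14+12=7, 14+15=10
A + B = {5, 6, 7, 9, 10, 15, 16, 18}, so |A + B| = 8.
Verify: 8 ≥ 5? Yes ✓.

CD lower bound = 5, actual |A + B| = 8.


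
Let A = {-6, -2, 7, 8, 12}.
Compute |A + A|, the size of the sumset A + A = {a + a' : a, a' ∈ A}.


A + A = {a + a' : a, a' ∈ A}; |A| = 5.
General bounds: 2|A| - 1 ≤ |A + A| ≤ |A|(|A|+1)/2, i.e. 9 ≤ |A + A| ≤ 15.
Lower bound 2|A|-1 is attained iff A is an arithmetic progression.
Enumerate sums a + a' for a ≤ a' (symmetric, so this suffices):
a = -6: -6+-6=-12, -6+-2=-8, -6+7=1, -6+8=2, -6+12=6
a = -2: -2+-2=-4, -2+7=5, -2+8=6, -2+12=10
a = 7: 7+7=14, 7+8=15, 7+12=19
a = 8: 8+8=16, 8+12=20
a = 12: 12+12=24
Distinct sums: {-12, -8, -4, 1, 2, 5, 6, 10, 14, 15, 16, 19, 20, 24}
|A + A| = 14

|A + A| = 14


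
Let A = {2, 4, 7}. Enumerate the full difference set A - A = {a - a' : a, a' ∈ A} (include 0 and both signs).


A - A = {a - a' : a, a' ∈ A}.
Compute a - a' for each ordered pair (a, a'):
a = 2: 2-2=0, 2-4=-2, 2-7=-5
a = 4: 4-2=2, 4-4=0, 4-7=-3
a = 7: 7-2=5, 7-4=3, 7-7=0
Collecting distinct values (and noting 0 appears from a-a):
A - A = {-5, -3, -2, 0, 2, 3, 5}
|A - A| = 7

A - A = {-5, -3, -2, 0, 2, 3, 5}


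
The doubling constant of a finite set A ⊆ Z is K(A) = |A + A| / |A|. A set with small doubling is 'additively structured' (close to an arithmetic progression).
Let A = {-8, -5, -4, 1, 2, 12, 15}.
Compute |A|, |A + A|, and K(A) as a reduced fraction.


|A| = 7.
Compute A + A by enumerating all 49 pairs.
A + A = {-16, -13, -12, -10, -9, -8, -7, -6, -4, -3, -2, 2, 3, 4, 7, 8, 10, 11, 13, 14, 16, 17, 24, 27, 30}, so |A + A| = 25.
K = |A + A| / |A| = 25/7 (already in lowest terms) ≈ 3.5714.
Reference: AP of size 7 gives K = 13/7 ≈ 1.8571; a fully generic set of size 7 gives K ≈ 4.0000.

|A| = 7, |A + A| = 25, K = 25/7.


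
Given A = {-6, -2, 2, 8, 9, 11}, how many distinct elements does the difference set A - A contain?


A - A = {a - a' : a, a' ∈ A}; |A| = 6.
Bounds: 2|A|-1 ≤ |A - A| ≤ |A|² - |A| + 1, i.e. 11 ≤ |A - A| ≤ 31.
Note: 0 ∈ A - A always (from a - a). The set is symmetric: if d ∈ A - A then -d ∈ A - A.
Enumerate nonzero differences d = a - a' with a > a' (then include -d):
Positive differences: {1, 2, 3, 4, 6, 7, 8, 9, 10, 11, 13, 14, 15, 17}
Full difference set: {0} ∪ (positive diffs) ∪ (negative diffs).
|A - A| = 1 + 2·14 = 29 (matches direct enumeration: 29).

|A - A| = 29


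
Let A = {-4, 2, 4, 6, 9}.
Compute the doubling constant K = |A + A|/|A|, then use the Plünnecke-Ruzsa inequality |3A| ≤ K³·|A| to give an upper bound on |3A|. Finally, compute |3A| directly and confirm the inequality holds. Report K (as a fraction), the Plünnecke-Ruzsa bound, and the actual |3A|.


|A| = 5.
Step 1: Compute A + A by enumerating all 25 pairs.
A + A = {-8, -2, 0, 2, 4, 5, 6, 8, 10, 11, 12, 13, 15, 18}, so |A + A| = 14.
Step 2: Doubling constant K = |A + A|/|A| = 14/5 = 14/5 ≈ 2.8000.
Step 3: Plünnecke-Ruzsa gives |3A| ≤ K³·|A| = (2.8000)³ · 5 ≈ 109.7600.
Step 4: Compute 3A = A + A + A directly by enumerating all triples (a,b,c) ∈ A³; |3A| = 27.
Step 5: Check 27 ≤ 109.7600? Yes ✓.

K = 14/5, Plünnecke-Ruzsa bound K³|A| ≈ 109.7600, |3A| = 27, inequality holds.


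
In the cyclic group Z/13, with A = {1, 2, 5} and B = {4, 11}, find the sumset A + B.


Work in Z/13Z: reduce every sum a + b modulo 13.
Enumerate all 6 pairs:
a = 1: 1+4=5, 1+11=12
a = 2: 2+4=6, 2+11=0
a = 5: 5+4=9, 5+11=3
Distinct residues collected: {0, 3, 5, 6, 9, 12}
|A + B| = 6 (out of 13 total residues).

A + B = {0, 3, 5, 6, 9, 12}


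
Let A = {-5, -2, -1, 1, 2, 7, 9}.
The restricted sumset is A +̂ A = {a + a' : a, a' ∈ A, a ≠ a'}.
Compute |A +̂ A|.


Restricted sumset: A +̂ A = {a + a' : a ∈ A, a' ∈ A, a ≠ a'}.
Equivalently, take A + A and drop any sum 2a that is achievable ONLY as a + a for a ∈ A (i.e. sums representable only with equal summands).
Enumerate pairs (a, a') with a < a' (symmetric, so each unordered pair gives one sum; this covers all a ≠ a'):
  -5 + -2 = -7
  -5 + -1 = -6
  -5 + 1 = -4
  -5 + 2 = -3
  -5 + 7 = 2
  -5 + 9 = 4
  -2 + -1 = -3
  -2 + 1 = -1
  -2 + 2 = 0
  -2 + 7 = 5
  -2 + 9 = 7
  -1 + 1 = 0
  -1 + 2 = 1
  -1 + 7 = 6
  -1 + 9 = 8
  1 + 2 = 3
  1 + 7 = 8
  1 + 9 = 10
  2 + 7 = 9
  2 + 9 = 11
  7 + 9 = 16
Collected distinct sums: {-7, -6, -4, -3, -1, 0, 1, 2, 3, 4, 5, 6, 7, 8, 9, 10, 11, 16}
|A +̂ A| = 18
(Reference bound: |A +̂ A| ≥ 2|A| - 3 for |A| ≥ 2, with |A| = 7 giving ≥ 11.)

|A +̂ A| = 18


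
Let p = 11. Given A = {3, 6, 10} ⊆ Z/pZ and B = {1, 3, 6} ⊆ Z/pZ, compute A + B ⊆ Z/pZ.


Work in Z/11Z: reduce every sum a + b modulo 11.
Enumerate all 9 pairs:
a = 3: 3+1=4, 3+3=6, 3+6=9
a = 6: 6+1=7, 6+3=9, 6+6=1
a = 10: 10+1=0, 10+3=2, 10+6=5
Distinct residues collected: {0, 1, 2, 4, 5, 6, 7, 9}
|A + B| = 8 (out of 11 total residues).

A + B = {0, 1, 2, 4, 5, 6, 7, 9}


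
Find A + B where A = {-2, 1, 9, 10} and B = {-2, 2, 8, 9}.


A + B = {a + b : a ∈ A, b ∈ B}.
Enumerate all |A|·|B| = 4·4 = 16 pairs (a, b) and collect distinct sums.
a = -2: -2+-2=-4, -2+2=0, -2+8=6, -2+9=7
a = 1: 1+-2=-1, 1+2=3, 1+8=9, 1+9=10
a = 9: 9+-2=7, 9+2=11, 9+8=17, 9+9=18
a = 10: 10+-2=8, 10+2=12, 10+8=18, 10+9=19
Collecting distinct sums: A + B = {-4, -1, 0, 3, 6, 7, 8, 9, 10, 11, 12, 17, 18, 19}
|A + B| = 14

A + B = {-4, -1, 0, 3, 6, 7, 8, 9, 10, 11, 12, 17, 18, 19}


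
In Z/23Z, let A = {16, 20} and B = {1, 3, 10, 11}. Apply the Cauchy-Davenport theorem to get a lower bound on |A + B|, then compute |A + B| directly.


Cauchy-Davenport: |A + B| ≥ min(p, |A| + |B| - 1) for A, B nonempty in Z/pZ.
|A| = 2, |B| = 4, p = 23.
CD lower bound = min(23, 2 + 4 - 1) = min(23, 5) = 5.
Compute A + B mod 23 directly:
a = 16: 16+1=17, 16+3=19, 16+10=3, 16+11=4
a = 20: 20+1=21, 20+3=0, 20+10=7, 20+11=8
A + B = {0, 3, 4, 7, 8, 17, 19, 21}, so |A + B| = 8.
Verify: 8 ≥ 5? Yes ✓.

CD lower bound = 5, actual |A + B| = 8.
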